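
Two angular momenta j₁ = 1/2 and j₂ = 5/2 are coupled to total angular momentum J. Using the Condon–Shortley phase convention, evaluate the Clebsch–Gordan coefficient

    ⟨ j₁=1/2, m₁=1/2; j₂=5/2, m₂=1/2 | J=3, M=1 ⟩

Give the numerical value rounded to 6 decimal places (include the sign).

√[7·0!1!5!/7! · 1!0!3!2!4!2!] = √(96)
  +(−1)^0/∏(0,0,0,3,1,2)! = 1/12  (running 1/12)
⟨..|..⟩ = √(96)·(1/12) = +0.816497

+√(2/3) ≈ +0.816497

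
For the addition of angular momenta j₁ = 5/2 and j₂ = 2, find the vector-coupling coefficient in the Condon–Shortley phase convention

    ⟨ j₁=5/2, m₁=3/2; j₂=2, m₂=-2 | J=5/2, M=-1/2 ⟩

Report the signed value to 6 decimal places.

+√(27/70) ≈ +0.621059

j₁+j₂−J=2  J+j₁−j₂=3  J−j₁+j₂=2  j₁+j₂+J+1=8
(j₁±m₁, j₂±m₂, J±M) = (4,1,0,4,2,3)
P² = 864/35
sum k=0..0:
  [0] +1/8 = 1/8
S = 1/8
C² = P²·S² = 27/70 ; C = +0.621059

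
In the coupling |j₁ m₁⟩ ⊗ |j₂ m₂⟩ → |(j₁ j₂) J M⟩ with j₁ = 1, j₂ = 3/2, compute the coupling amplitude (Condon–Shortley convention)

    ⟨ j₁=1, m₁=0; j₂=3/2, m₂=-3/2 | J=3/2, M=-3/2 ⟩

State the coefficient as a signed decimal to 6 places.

+√(3/5) ≈ +0.774597

triangle: 1!*1!*2!/5! = 2/120
(j±m)!: 1!*1!*0!*3!*0!*3! = 36
prefactor² = (2J+1)*Δ*N² = 12/5
  k=0: +1/(0!*1!*1!*0!*0!*2!) = 1/2
Σ = 1/2  ⇒  CG² = 12/5*1/2² = 3/5
CG = +√(3/5) = +0.774597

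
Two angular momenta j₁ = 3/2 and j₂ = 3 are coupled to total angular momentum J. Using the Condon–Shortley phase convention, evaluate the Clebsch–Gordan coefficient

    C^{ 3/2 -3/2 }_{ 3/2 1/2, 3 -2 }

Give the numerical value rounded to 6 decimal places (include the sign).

j₁+j₂−J=3  J+j₁−j₂=0  J−j₁+j₂=3  j₁+j₂+J+1=7
(j₁±m₁, j₂±m₂, J±M) = (2,1,1,5,0,3)
P² = 288/7
sum k=1..1:
  [1] −1/12 = -1/12
S = -1/12
C² = P²·S² = 2/7 ; C = -0.534522

−√(2/7) = -0.534522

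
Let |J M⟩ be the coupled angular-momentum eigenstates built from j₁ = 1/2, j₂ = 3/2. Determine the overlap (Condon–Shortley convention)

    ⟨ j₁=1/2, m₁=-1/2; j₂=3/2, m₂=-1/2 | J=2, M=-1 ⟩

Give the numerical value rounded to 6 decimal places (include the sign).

√[5·0!1!3!/5! · 0!1!1!2!1!3!] = √(3)
  +(−1)^0/∏(0,0,1,1,0,2)! = 1/2  (running 1/2)
⟨..|..⟩ = √(3)·(1/2) = +0.866025

+0.866025  (= +√(3/4))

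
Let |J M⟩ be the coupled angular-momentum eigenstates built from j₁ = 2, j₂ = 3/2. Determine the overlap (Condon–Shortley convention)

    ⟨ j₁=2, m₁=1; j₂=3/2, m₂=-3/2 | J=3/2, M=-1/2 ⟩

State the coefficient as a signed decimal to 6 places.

+√(2/5) ≈ +0.632456

triangle: 2!·2!·1!/6! = 4/720
(j±m)!: 3!·1!·0!·3!·1!·2! = 72
prefactor² = (2J+1)·Δ·N² = 8/5
  k=0: +1/(0!·2!·1!·0!·1!·1!) = 1/2
Σ = 1/2  ⇒  CG² = 8/5·1/2² = 2/5
CG = +√(2/5) = +0.632456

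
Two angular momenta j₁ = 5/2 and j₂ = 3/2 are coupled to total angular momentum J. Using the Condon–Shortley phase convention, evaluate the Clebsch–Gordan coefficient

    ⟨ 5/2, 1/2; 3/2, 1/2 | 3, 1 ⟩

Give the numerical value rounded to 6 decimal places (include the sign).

-0.129099  (= −√(1/60))

triangle: 1!*4!*2!/8! = 48/40320
(j±m)!: 3!*2!*2!*1!*4!*2! = 1152
prefactor² = (2J+1)*Δ*N² = 48/5
  k=0: +1/(0!*1!*2!*2!*2!*0!) = 1/8
  k=1: −1/(1!*0!*1!*1!*3!*1!) = -1/6
Σ = -1/24  ⇒  CG² = 48/5*(-1/24)² = 1/60
CG = −√(1/60) = -0.129099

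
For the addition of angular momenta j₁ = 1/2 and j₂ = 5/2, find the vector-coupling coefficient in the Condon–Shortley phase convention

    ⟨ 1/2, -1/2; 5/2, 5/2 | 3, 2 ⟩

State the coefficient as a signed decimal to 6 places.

+0.408248  (= +√(1/6))

√[7·0!1!5!/7! · 0!1!5!0!5!1!] = √(2400)
  +(−1)^0/∏(0,0,1,5,0,0)! = 1/120  (running 1/120)
⟨..|..⟩ = √(2400)·(1/120) = +0.408248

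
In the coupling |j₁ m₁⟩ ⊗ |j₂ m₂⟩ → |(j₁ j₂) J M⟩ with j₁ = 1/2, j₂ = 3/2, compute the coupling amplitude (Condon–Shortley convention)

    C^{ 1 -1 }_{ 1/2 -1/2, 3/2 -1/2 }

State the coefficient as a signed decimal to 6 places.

triangle: 1!×0!×2!/4! = 2/24
(j±m)!: 0!×1!×1!×2!×0!×2! = 4
prefactor² = (2J+1)×Δ×N² = 1
  k=1: −1/(1!×0!×0!×0!×0!×2!) = -1/2
Σ = -1/2  ⇒  CG² = 1×(-1/2)² = 1/4
CG = −√(1/4) = -0.500000

−√(1/4) ≈ -0.500000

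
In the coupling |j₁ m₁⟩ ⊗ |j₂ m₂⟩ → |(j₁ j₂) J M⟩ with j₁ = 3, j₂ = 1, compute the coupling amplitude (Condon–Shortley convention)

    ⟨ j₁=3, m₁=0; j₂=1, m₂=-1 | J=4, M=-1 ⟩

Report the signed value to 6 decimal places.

√[9·0!6!2!/9! · 3!3!0!2!3!5!] = √(12960/7)
  +(−1)^0/∏(0,0,3,0,3,2)! = 1/72  (running 1/72)
⟨..|..⟩ = √(12960/7)·(1/72) = +0.597614

+√(5/14) ≈ +0.597614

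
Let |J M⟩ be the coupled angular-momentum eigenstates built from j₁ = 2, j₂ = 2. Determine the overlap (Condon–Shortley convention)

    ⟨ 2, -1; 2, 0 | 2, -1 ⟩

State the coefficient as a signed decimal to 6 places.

-0.267261

j₁+j₂−J=2  J+j₁−j₂=2  J−j₁+j₂=2  j₁+j₂+J+1=7
(j₁±m₁, j₂±m₂, J±M) = (1,3,2,2,1,3)
P² = 8/7
sum k=1..2:
  [1] −1/2 = -1/2
  [2] +1/4 = 1/4
S = -1/4
C² = P²·S² = 1/14 ; C = -0.267261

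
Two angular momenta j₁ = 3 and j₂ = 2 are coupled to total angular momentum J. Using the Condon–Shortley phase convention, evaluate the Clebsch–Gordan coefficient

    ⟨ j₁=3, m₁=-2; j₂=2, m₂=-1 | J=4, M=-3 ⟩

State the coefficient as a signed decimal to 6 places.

−√(1/20) = -0.223607

j₁+j₂−J=1  J+j₁−j₂=5  J−j₁+j₂=3  j₁+j₂+J+1=10
(j₁±m₁, j₂±m₂, J±M) = (1,5,1,3,1,7)
P² = 6480
sum k=0..1:
  [0] +1/240 = 1/240
  [1] −1/144 = -1/144
S = -1/360
C² = P²·S² = 1/20 ; C = -0.223607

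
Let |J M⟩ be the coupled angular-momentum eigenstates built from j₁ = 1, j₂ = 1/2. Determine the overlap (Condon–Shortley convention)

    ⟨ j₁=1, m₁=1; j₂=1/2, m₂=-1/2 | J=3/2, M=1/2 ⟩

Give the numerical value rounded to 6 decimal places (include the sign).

+0.577350

triangle: 0!×2!×1!/4! = 2/24
(j±m)!: 2!×0!×0!×1!×2!×1! = 4
prefactor² = (2J+1)×Δ×N² = 4/3
  k=0: +1/(0!×0!×0!×0!×2!×1!) = 1/2
Σ = 1/2  ⇒  CG² = 4/3×1/2² = 1/3
CG = +√(1/3) = +0.577350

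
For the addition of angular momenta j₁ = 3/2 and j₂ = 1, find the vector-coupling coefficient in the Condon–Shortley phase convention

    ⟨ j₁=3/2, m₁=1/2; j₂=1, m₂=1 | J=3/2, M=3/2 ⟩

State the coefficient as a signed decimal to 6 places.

triangle: 1!·2!·1!/5! = 2/120
(j±m)!: 2!·1!·2!·0!·3!·0! = 24
prefactor² = (2J+1)·Δ·N² = 8/5
  k=1: −1/(1!·0!·0!·1!·2!·0!) = -1/2
Σ = -1/2  ⇒  CG² = 8/5·(-1/2)² = 2/5
CG = −√(2/5) = -0.632456

−√(2/5) = -0.632456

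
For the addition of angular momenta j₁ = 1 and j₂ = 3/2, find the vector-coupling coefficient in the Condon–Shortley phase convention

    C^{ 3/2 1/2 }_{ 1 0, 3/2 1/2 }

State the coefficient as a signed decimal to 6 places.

triangle: 1!*1!*2!/5! = 2/120
(j±m)!: 1!*1!*2!*1!*2!*1! = 4
prefactor² = (2J+1)*Δ*N² = 4/15
  k=0: +1/(0!*1!*1!*2!*0!*0!) = 1/2
  k=1: −1/(1!*0!*0!*1!*1!*1!) = -1
Σ = -1/2  ⇒  CG² = 4/15*(-1/2)² = 1/15
CG = −√(1/15) = -0.258199

−√(1/15) = -0.258199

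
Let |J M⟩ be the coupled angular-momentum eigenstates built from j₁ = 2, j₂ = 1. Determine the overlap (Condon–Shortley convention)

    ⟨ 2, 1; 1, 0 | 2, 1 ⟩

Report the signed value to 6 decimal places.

+0.408248

√[5·1!3!1!/6! · 3!1!1!1!3!1!] = √(3/2)
  +(−1)^0/∏(0,1,1,1,2,0)! = 1/2  (running 1/2)
  +(−1)^1/∏(1,0,0,0,3,1)! = -1/6  (running 1/3)
⟨..|..⟩ = √(3/2)·(1/3) = +0.408248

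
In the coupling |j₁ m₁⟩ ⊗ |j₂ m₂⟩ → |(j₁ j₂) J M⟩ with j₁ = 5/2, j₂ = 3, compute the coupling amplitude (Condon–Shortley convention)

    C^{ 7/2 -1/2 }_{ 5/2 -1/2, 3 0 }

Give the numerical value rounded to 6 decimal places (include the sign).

-0.436436

√[8·2!3!4!/10! · 2!3!3!3!3!4!] = √(6912/175)
  +(−1)^0/∏(0,2,3,3,0,1)! = 1/72  (running 1/72)
  +(−1)^1/∏(1,1,2,2,1,2)! = -1/8  (running -1/9)
  +(−1)^2/∏(2,0,1,1,2,3)! = 1/24  (running -5/72)
⟨..|..⟩ = √(6912/175)·(-5/72) = -0.436436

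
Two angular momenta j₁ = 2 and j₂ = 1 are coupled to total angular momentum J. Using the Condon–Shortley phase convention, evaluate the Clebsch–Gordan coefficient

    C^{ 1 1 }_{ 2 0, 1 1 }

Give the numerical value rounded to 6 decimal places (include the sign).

+0.316228  (= +√(1/10))

√[3·2!2!0!/5! · 2!2!2!0!2!0!] = √(8/5)
  +(−1)^2/∏(2,0,0,0,2,0)! = 1/4  (running 1/4)
⟨..|..⟩ = √(8/5)·(1/4) = +0.316228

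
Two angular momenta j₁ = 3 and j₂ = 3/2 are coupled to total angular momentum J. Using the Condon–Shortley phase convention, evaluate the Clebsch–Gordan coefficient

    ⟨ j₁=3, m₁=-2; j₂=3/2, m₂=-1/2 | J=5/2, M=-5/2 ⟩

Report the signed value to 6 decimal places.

-0.597614  (= −√(5/14))

triangle: 2!*4!*1!/8! = 48/40320
(j±m)!: 1!*5!*1!*2!*0!*5! = 28800
prefactor² = (2J+1)*Δ*N² = 1440/7
  k=1: −1/(1!*1!*4!*0!*0!*1!) = -1/24
Σ = -1/24  ⇒  CG² = 1440/7*(-1/24)² = 5/14
CG = −√(5/14) = -0.597614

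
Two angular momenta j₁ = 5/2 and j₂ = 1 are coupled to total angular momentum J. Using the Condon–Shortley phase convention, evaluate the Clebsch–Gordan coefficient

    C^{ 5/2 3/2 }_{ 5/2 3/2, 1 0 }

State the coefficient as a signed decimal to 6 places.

√[6·1!4!1!/7! · 4!1!1!1!4!1!] = √(576/35)
  +(−1)^0/∏(0,1,1,1,3,0)! = 1/6  (running 1/6)
  +(−1)^1/∏(1,0,0,0,4,1)! = -1/24  (running 1/8)
⟨..|..⟩ = √(576/35)·(1/8) = +0.507093

+√(9/35) ≈ +0.507093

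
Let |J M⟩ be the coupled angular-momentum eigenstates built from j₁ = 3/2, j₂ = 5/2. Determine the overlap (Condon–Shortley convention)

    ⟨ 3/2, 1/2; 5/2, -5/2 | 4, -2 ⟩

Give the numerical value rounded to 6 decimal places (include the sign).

+√(3/28) = +0.327327

√[9·0!3!5!/9! · 2!1!0!5!2!6!] = √(43200/7)
  +(−1)^0/∏(0,0,1,0,2,5)! = 1/240  (running 1/240)
⟨..|..⟩ = √(43200/7)·(1/240) = +0.327327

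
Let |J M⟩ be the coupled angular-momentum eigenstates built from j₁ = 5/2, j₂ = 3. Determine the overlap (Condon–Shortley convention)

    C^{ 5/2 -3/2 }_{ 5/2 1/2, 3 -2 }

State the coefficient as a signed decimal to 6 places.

j₁+j₂−J=3  J+j₁−j₂=2  J−j₁+j₂=3  j₁+j₂+J+1=9
(j₁±m₁, j₂±m₂, J±M) = (3,2,1,5,1,4)
P² = 288/7
sum k=0..1:
  [0] +1/24 = 1/24
  [1] −1/12 = -1/12
S = -1/24
C² = P²·S² = 1/14 ; C = -0.267261

−√(1/14) ≈ -0.267261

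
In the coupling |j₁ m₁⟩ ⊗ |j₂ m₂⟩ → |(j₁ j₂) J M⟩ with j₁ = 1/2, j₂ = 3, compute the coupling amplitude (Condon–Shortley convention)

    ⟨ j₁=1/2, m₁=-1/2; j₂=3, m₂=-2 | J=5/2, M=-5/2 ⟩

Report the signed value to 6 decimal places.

triangle: 1!*0!*5!/7! = 120/5040
(j±m)!: 0!*1!*1!*5!*0!*5! = 14400
prefactor² = (2J+1)*Δ*N² = 14400/7
  k=1: −1/(1!*0!*0!*0!*0!*5!) = -1/120
Σ = -1/120  ⇒  CG² = 14400/7*(-1/120)² = 1/7
CG = −√(1/7) = -0.377964

-0.377964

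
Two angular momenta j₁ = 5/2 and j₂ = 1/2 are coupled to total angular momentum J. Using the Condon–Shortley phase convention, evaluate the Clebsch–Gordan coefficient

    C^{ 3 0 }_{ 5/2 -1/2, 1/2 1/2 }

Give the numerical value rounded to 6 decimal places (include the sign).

+√(1/2) = +0.707107

√[7·0!5!1!/7! · 2!3!1!0!3!3!] = √(72)
  +(−1)^0/∏(0,0,3,1,2,0)! = 1/12  (running 1/12)
⟨..|..⟩ = √(72)·(1/12) = +0.707107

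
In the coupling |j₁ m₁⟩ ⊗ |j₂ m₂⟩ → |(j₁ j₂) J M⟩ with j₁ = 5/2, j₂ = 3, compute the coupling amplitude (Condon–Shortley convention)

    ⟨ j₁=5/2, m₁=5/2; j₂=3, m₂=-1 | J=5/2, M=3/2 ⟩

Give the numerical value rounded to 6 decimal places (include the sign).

√[6·3!2!3!/9! · 5!0!2!4!4!1!] = √(1152/7)
  +(−1)^0/∏(0,3,0,2,2,1)! = 1/24  (running 1/24)
⟨..|..⟩ = √(1152/7)·(1/24) = +0.534522

+0.534522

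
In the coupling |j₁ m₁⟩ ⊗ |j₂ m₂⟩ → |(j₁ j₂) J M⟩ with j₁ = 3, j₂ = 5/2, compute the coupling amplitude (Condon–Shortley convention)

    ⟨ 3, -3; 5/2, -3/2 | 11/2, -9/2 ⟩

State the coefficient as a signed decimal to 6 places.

+√(5/11) = +0.674200

√[12·0!6!5!/12! · 0!6!1!4!1!10!] = √(1492992000/11)
  +(−1)^0/∏(0,0,6,1,0,4)! = 1/17280  (running 1/17280)
⟨..|..⟩ = √(1492992000/11)·(1/17280) = +0.674200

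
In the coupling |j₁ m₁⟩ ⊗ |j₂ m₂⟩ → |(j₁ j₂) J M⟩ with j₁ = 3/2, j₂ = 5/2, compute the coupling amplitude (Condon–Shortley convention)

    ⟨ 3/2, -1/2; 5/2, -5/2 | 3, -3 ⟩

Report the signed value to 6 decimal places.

j₁+j₂−J=1  J+j₁−j₂=2  J−j₁+j₂=4  j₁+j₂+J+1=8
(j₁±m₁, j₂±m₂, J±M) = (1,2,0,5,0,6)
P² = 1440
sum k=0..0:
  [0] +1/48 = 1/48
S = 1/48
C² = P²·S² = 5/8 ; C = +0.790569

+0.790569  (= +√(5/8))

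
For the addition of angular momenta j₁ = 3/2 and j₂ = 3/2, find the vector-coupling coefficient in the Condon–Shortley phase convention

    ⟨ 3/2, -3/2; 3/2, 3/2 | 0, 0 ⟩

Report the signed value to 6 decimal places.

√[1·3!0!0!/4! · 0!3!3!0!0!0!] = √(9)
  +(−1)^3/∏(3,0,0,0,0,0)! = -1/6  (running -1/6)
⟨..|..⟩ = √(9)·(-1/6) = -0.500000

−√(1/4) ≈ -0.500000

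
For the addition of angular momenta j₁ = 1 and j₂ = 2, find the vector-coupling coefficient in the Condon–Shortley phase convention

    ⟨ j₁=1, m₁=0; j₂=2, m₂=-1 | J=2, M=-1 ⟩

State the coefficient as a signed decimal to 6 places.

triangle: 1!×1!×3!/6! = 6/720
(j±m)!: 1!×1!×1!×3!×1!×3! = 36
prefactor² = (2J+1)×Δ×N² = 3/2
  k=0: +1/(0!×1!×1!×1!×0!×2!) = 1/2
  k=1: −1/(1!×0!×0!×0!×1!×3!) = -1/6
Σ = 1/3  ⇒  CG² = 3/2×1/3² = 1/6
CG = +√(1/6) = +0.408248

+√(1/6) ≈ +0.408248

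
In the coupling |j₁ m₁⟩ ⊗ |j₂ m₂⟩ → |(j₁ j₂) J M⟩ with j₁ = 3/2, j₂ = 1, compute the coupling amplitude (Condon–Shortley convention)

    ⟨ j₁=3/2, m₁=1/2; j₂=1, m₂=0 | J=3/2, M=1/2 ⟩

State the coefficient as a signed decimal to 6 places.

+0.258199

√[4·1!2!1!/5! · 2!1!1!1!2!1!] = √(4/15)
  +(−1)^0/∏(0,1,1,1,1,0)! = 1  (running 1)
  +(−1)^1/∏(1,0,0,0,2,1)! = -1/2  (running 1/2)
⟨..|..⟩ = √(4/15)·(1/2) = +0.258199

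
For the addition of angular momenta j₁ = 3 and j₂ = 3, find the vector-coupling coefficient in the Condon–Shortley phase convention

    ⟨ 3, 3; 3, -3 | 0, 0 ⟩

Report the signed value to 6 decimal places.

+√(1/7) ≈ +0.377964

√[1·6!0!0!/7! · 6!0!0!6!0!0!] = √(518400/7)
  +(−1)^0/∏(0,6,0,0,0,0)! = 1/720  (running 1/720)
⟨..|..⟩ = √(518400/7)·(1/720) = +0.377964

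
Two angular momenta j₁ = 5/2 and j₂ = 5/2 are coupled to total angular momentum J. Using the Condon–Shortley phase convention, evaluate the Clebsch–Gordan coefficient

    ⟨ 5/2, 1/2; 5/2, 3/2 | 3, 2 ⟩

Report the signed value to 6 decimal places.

−√(1/12) = -0.288675

√[7·2!3!3!/9! · 3!2!4!1!5!1!] = √(48)
  +(−1)^1/∏(1,1,1,3,2,0)! = -1/12  (running -1/12)
  +(−1)^2/∏(2,0,0,2,3,1)! = 1/24  (running -1/24)
⟨..|..⟩ = √(48)·(-1/24) = -0.288675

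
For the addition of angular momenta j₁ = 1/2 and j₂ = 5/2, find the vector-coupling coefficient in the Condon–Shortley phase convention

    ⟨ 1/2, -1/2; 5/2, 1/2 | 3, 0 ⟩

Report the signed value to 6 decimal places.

triangle: 0!×1!×5!/7! = 120/5040
(j±m)!: 0!×1!×3!×2!×3!×3! = 432
prefactor² = (2J+1)×Δ×N² = 72
  k=0: +1/(0!×0!×1!×3!×0!×2!) = 1/12
Σ = 1/12  ⇒  CG² = 72×1/12² = 1/2
CG = +√(1/2) = +0.707107

+√(1/2) ≈ +0.707107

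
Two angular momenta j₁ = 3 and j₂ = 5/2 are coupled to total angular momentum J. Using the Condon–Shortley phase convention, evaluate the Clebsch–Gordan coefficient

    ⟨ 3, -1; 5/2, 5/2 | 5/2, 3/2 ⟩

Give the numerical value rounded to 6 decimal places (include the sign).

√[6·3!3!2!/9! · 2!4!5!0!4!1!] = √(1152/7)
  +(−1)^3/∏(3,0,1,2,2,0)! = -1/24  (running -1/24)
⟨..|..⟩ = √(1152/7)·(-1/24) = -0.534522

−√(2/7) = -0.534522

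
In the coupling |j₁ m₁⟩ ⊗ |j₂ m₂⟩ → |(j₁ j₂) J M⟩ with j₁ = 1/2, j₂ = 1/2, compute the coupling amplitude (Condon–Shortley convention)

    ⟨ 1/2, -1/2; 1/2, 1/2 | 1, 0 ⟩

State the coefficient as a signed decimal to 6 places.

+√(1/2) = +0.707107

√[3·0!1!1!/3! · 0!1!1!0!1!1!] = √(1/2)
  +(−1)^0/∏(0,0,1,1,0,0)! = 1  (running 1)
⟨..|..⟩ = √(1/2)·(1) = +0.707107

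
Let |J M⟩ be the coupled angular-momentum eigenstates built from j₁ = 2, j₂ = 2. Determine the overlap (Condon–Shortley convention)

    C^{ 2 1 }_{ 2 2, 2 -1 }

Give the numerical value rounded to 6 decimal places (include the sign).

√[5·2!2!2!/7! · 4!0!1!3!3!1!] = √(48/7)
  +(−1)^0/∏(0,2,0,1,2,1)! = 1/4  (running 1/4)
⟨..|..⟩ = √(48/7)·(1/4) = +0.654654

+0.654654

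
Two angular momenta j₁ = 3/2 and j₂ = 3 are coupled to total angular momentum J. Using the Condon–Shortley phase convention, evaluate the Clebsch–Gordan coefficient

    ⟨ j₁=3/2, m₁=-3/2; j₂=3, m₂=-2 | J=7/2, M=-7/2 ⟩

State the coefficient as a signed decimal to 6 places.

−√(1/3) ≈ -0.577350

j₁+j₂−J=1  J+j₁−j₂=2  J−j₁+j₂=5  j₁+j₂+J+1=9
(j₁±m₁, j₂±m₂, J±M) = (0,3,1,5,0,7)
P² = 19200
sum k=1..1:
  [1] −1/240 = -1/240
S = -1/240
C² = P²·S² = 1/3 ; C = -0.577350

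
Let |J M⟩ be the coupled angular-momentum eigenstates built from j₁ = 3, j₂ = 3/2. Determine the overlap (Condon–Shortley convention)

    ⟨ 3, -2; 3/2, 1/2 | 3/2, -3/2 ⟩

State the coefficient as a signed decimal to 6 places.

+0.534522  (= +√(2/7))

√[4·3!3!0!/7! · 1!5!2!1!0!3!] = √(288/7)
  +(−1)^2/∏(2,1,3,0,0,0)! = 1/12  (running 1/12)
⟨..|..⟩ = √(288/7)·(1/12) = +0.534522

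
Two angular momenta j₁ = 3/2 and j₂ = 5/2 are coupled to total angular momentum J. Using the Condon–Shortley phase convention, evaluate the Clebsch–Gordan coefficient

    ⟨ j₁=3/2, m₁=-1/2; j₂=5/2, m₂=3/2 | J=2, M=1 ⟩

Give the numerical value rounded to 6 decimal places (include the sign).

+√(1/42) ≈ +0.154303

j₁+j₂−J=2  J+j₁−j₂=1  J−j₁+j₂=3  j₁+j₂+J+1=7
(j₁±m₁, j₂±m₂, J±M) = (1,2,4,1,3,1)
P² = 24/7
sum k=1..2:
  [1] −1/6 = -1/6
  [2] +1/4 = 1/4
S = 1/12
C² = P²·S² = 1/42 ; C = +0.154303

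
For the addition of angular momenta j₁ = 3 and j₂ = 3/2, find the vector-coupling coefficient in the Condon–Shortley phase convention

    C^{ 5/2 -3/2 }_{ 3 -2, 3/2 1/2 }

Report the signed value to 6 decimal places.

j₁+j₂−J=2  J+j₁−j₂=4  J−j₁+j₂=1  j₁+j₂+J+1=8
(j₁±m₁, j₂±m₂, J±M) = (1,5,2,1,1,4)
P² = 288/7
sum k=1..2:
  [1] −1/24 = -1/24
  [2] +1/12 = 1/12
S = 1/24
C² = P²·S² = 1/14 ; C = +0.267261

+0.267261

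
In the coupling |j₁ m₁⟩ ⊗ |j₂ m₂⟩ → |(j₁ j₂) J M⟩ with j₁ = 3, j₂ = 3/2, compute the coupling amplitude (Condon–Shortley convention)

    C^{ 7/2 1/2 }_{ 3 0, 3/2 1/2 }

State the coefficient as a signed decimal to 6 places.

triangle: 1!×5!×2!/9! = 240/362880
(j±m)!: 3!×3!×2!×1!×4!×3! = 10368
prefactor² = (2J+1)×Δ×N² = 384/7
  k=0: +1/(0!×1!×3!×2!×2!×0!) = 1/24
  k=1: −1/(1!×0!×2!×1!×3!×1!) = -1/12
Σ = -1/24  ⇒  CG² = 384/7×(-1/24)² = 2/21
CG = −√(2/21) = -0.308607

-0.308607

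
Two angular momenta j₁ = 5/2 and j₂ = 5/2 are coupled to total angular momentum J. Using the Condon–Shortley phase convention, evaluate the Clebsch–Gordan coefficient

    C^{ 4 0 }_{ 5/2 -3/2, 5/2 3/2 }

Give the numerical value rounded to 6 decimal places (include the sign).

−√(9/28) = -0.566947

j₁+j₂−J=1  J+j₁−j₂=4  J−j₁+j₂=4  j₁+j₂+J+1=10
(j₁±m₁, j₂±m₂, J±M) = (1,4,4,1,4,4)
P² = 82944/175
sum k=0..1:
  [0] +1/576 = 1/576
  [1] −1/36 = -1/36
S = -5/192
C² = P²·S² = 9/28 ; C = -0.566947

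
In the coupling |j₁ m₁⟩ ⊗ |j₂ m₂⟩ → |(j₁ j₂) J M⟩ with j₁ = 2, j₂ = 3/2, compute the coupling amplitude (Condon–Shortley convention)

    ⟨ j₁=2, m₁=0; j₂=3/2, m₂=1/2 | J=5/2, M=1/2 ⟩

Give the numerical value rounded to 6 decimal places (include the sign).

-0.292770  (= −√(3/35))

j₁+j₂−J=1  J+j₁−j₂=3  J−j₁+j₂=2  j₁+j₂+J+1=7
(j₁±m₁, j₂±m₂, J±M) = (2,2,2,1,3,2)
P² = 48/35
sum k=0..1:
  [0] +1/4 = 1/4
  [1] −1/2 = -1/2
S = -1/4
C² = P²·S² = 3/35 ; C = -0.292770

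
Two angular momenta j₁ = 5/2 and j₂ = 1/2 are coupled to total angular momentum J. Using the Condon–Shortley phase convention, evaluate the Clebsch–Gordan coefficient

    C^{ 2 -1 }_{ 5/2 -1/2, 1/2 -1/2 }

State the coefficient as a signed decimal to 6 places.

triangle: 1!×4!×0!/6! = 24/720
(j±m)!: 2!×3!×0!×1!×1!×3! = 72
prefactor² = (2J+1)×Δ×N² = 12
  k=0: +1/(0!×1!×3!×0!×1!×0!) = 1/6
Σ = 1/6  ⇒  CG² = 12×1/6² = 1/3
CG = +√(1/3) = +0.577350

+0.577350  (= +√(1/3))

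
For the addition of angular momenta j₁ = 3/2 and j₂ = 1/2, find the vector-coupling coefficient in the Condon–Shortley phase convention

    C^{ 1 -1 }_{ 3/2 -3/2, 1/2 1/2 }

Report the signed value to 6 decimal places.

√[3·1!2!0!/4! · 0!3!1!0!0!2!] = √(3)
  +(−1)^1/∏(1,0,2,0,0,0)! = -1/2  (running -1/2)
⟨..|..⟩ = √(3)·(-1/2) = -0.866025

−√(3/4) = -0.866025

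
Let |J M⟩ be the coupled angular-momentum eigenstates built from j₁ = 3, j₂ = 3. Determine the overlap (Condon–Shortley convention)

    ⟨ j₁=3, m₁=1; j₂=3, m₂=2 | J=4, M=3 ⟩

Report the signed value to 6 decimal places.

triangle: 2!·4!·4!/11! = 1152/39916800
(j±m)!: 4!·2!·5!·1!·7!·1! = 29030400
prefactor² = (2J+1)·Δ·N² = 82944/11
  k=1: −1/(1!·1!·1!·4!·3!·0!) = -1/144
  k=2: +1/(2!·0!·0!·3!·4!·1!) = 1/288
Σ = -1/288  ⇒  CG² = 82944/11·(-1/288)² = 1/11
CG = −√(1/11) = -0.301511

-0.301511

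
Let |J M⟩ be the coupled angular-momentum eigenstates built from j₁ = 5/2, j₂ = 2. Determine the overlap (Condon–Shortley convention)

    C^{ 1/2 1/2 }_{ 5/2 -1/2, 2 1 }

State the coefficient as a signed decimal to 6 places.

−√(2/15) ≈ -0.365148

triangle: 4!·1!·0!/6! = 24/720
(j±m)!: 2!·3!·3!·1!·1!·0! = 72
prefactor² = (2J+1)·Δ·N² = 24/5
  k=3: −1/(3!·1!·0!·0!·1!·0!) = -1/6
Σ = -1/6  ⇒  CG² = 24/5·(-1/6)² = 2/15
CG = −√(2/15) = -0.365148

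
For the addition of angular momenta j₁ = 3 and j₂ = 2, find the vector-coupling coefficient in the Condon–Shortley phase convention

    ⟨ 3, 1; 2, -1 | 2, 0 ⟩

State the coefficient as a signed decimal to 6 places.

triangle: 3!·3!·1!/8! = 36/40320
(j±m)!: 4!·2!·1!·3!·2!·2! = 1152
prefactor² = (2J+1)·Δ·N² = 36/7
  k=0: +1/(0!·3!·2!·1!·1!·0!) = 1/12
  k=1: −1/(1!·2!·1!·0!·2!·1!) = -1/4
Σ = -1/6  ⇒  CG² = 36/7·(-1/6)² = 1/7
CG = −√(1/7) = -0.377964

-0.377964  (= −√(1/7))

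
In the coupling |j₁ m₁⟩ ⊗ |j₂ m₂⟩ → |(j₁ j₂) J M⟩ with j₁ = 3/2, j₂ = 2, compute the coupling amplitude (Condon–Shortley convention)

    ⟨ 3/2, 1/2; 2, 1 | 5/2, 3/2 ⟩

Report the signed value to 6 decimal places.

j₁+j₂−J=1  J+j₁−j₂=2  J−j₁+j₂=3  j₁+j₂+J+1=7
(j₁±m₁, j₂±m₂, J±M) = (2,1,3,1,4,1)
P² = 144/35
sum k=0..1:
  [0] +1/6 = 1/6
  [1] −1/4 = -1/4
S = -1/12
C² = P²·S² = 1/35 ; C = -0.169031

-0.169031  (= −√(1/35))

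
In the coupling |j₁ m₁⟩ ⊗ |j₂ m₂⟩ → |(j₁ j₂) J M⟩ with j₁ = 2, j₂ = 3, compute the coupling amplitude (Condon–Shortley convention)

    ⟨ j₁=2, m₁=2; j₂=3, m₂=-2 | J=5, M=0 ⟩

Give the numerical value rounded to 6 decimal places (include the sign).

+√(1/42) ≈ +0.154303

triangle: 0!·4!·6!/11! = 17280/39916800
(j±m)!: 4!·0!·1!·5!·5!·5! = 41472000
prefactor² = (2J+1)·Δ·N² = 1382400/7
  k=0: +1/(0!·0!·0!·1!·4!·5!) = 1/2880
Σ = 1/2880  ⇒  CG² = 1382400/7·1/2880² = 1/42
CG = +√(1/42) = +0.154303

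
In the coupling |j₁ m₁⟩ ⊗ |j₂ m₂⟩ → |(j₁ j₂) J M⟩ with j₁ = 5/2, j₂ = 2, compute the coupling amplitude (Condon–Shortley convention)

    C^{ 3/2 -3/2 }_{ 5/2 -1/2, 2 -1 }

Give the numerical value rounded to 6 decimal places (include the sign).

−√(9/35) ≈ -0.507093

√[4·3!2!1!/7! · 2!3!1!3!0!3!] = √(144/35)
  +(−1)^1/∏(1,2,2,0,0,1)! = -1/4  (running -1/4)
⟨..|..⟩ = √(144/35)·(-1/4) = -0.507093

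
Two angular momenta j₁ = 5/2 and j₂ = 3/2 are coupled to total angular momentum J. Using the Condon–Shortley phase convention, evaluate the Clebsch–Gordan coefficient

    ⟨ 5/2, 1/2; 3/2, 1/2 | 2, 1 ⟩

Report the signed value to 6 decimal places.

-0.545545

triangle: 2!·3!·1!/7! = 12/5040
(j±m)!: 3!·2!·2!·1!·3!·1! = 144
prefactor² = (2J+1)·Δ·N² = 12/7
  k=1: −1/(1!·1!·1!·1!·2!·0!) = -1/2
  k=2: +1/(2!·0!·0!·0!·3!·1!) = 1/12
Σ = -5/12  ⇒  CG² = 12/7·(-5/12)² = 25/84
CG = −√(25/84) = -0.545545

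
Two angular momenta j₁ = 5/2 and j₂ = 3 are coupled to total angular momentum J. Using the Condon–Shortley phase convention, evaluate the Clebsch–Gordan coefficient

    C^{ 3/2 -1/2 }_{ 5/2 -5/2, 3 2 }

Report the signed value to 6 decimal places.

√[4·4!1!2!/8! · 0!5!5!1!1!2!] = √(960/7)
  +(−1)^4/∏(4,0,1,1,0,1)! = 1/24  (running 1/24)
⟨..|..⟩ = √(960/7)·(1/24) = +0.487950

+0.487950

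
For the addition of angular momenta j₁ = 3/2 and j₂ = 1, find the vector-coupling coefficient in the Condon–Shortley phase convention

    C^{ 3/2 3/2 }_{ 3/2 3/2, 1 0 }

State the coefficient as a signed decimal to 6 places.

+0.774597  (= +√(3/5))

√[4·1!2!1!/5! · 3!0!1!1!3!0!] = √(12/5)
  +(−1)^0/∏(0,1,0,1,2,0)! = 1/2  (running 1/2)
⟨..|..⟩ = √(12/5)·(1/2) = +0.774597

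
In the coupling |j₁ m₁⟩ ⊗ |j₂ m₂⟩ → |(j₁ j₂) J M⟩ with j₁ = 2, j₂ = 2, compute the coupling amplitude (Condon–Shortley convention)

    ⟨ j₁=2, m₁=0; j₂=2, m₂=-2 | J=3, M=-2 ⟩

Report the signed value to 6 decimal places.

√[7·1!3!3!/8! · 2!2!0!4!1!5!] = √(72)
  +(−1)^0/∏(0,1,2,0,1,3)! = 1/12  (running 1/12)
⟨..|..⟩ = √(72)·(1/12) = +0.707107

+√(1/2) ≈ +0.707107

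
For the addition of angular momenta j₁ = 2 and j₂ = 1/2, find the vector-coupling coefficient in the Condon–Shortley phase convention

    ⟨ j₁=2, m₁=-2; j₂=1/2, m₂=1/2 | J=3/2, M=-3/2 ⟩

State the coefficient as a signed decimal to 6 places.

−√(4/5) = -0.894427

triangle: 1!*3!*0!/5! = 6/120
(j±m)!: 0!*4!*1!*0!*0!*3! = 144
prefactor² = (2J+1)*Δ*N² = 144/5
  k=1: −1/(1!*0!*3!*0!*0!*0!) = -1/6
Σ = -1/6  ⇒  CG² = 144/5*(-1/6)² = 4/5
CG = −√(4/5) = -0.894427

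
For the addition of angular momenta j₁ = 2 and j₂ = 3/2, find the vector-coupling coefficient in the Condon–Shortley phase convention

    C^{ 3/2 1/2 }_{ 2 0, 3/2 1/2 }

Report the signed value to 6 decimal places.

√[4·2!2!1!/6! · 2!2!2!1!2!1!] = √(16/45)
  +(−1)^1/∏(1,1,1,1,1,0)! = -1  (running -1)
  +(−1)^2/∏(2,0,0,0,2,1)! = 1/4  (running -3/4)
⟨..|..⟩ = √(16/45)·(-3/4) = -0.447214

-0.447214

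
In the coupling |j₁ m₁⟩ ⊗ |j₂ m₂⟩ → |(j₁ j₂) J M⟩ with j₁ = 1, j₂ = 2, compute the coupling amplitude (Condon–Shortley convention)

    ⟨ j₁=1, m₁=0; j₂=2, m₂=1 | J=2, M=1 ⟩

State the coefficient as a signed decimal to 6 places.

triangle: 1!·1!·3!/6! = 6/720
(j±m)!: 1!·1!·3!·1!·3!·1! = 36
prefactor² = (2J+1)·Δ·N² = 3/2
  k=0: +1/(0!·1!·1!·3!·0!·0!) = 1/6
  k=1: −1/(1!·0!·0!·2!·1!·1!) = -1/2
Σ = -1/3  ⇒  CG² = 3/2·(-1/3)² = 1/6
CG = −√(1/6) = -0.408248

-0.408248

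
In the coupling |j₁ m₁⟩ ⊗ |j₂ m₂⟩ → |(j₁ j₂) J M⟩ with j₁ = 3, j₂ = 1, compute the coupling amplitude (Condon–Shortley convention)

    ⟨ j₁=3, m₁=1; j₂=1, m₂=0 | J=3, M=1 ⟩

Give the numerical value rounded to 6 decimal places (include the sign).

triangle: 1!×5!×1!/8! = 120/40320
(j±m)!: 4!×2!×1!×1!×4!×2! = 2304
prefactor² = (2J+1)×Δ×N² = 48
  k=0: +1/(0!×1!×2!×1!×3!×0!) = 1/12
  k=1: −1/(1!×0!×1!×0!×4!×1!) = -1/24
Σ = 1/24  ⇒  CG² = 48×1/24² = 1/12
CG = +√(1/12) = +0.288675

+0.288675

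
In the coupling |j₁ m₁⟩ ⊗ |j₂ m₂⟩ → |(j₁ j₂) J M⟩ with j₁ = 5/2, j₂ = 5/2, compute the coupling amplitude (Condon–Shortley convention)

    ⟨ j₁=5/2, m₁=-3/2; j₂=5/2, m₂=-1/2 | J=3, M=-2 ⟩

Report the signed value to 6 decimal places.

−√(1/12) = -0.288675

√[7·2!3!3!/9! · 1!4!2!3!1!5!] = √(48)
  +(−1)^1/∏(1,1,3,1,0,2)! = -1/12  (running -1/12)
  +(−1)^2/∏(2,0,2,0,1,3)! = 1/24  (running -1/24)
⟨..|..⟩ = √(48)·(-1/24) = -0.288675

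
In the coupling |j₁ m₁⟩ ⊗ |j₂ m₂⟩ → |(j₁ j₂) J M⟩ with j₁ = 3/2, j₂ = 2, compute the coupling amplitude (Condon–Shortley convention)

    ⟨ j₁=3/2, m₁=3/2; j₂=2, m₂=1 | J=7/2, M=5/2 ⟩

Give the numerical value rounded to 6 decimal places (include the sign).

j₁+j₂−J=0  J+j₁−j₂=3  J−j₁+j₂=4  j₁+j₂+J+1=8
(j₁±m₁, j₂±m₂, J±M) = (3,0,3,1,6,1)
P² = 5184/7
sum k=0..0:
  [0] +1/36 = 1/36
S = 1/36
C² = P²·S² = 4/7 ; C = +0.755929

+0.755929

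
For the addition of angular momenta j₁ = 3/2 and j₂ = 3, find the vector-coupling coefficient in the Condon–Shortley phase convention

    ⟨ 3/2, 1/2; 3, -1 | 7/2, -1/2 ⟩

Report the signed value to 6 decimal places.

+0.534522

√[8·1!2!5!/9! · 2!1!2!4!3!4!] = √(512/7)
  +(−1)^0/∏(0,1,1,2,1,3)! = 1/12  (running 1/12)
  +(−1)^1/∏(1,0,0,1,2,4)! = -1/48  (running 1/16)
⟨..|..⟩ = √(512/7)·(1/16) = +0.534522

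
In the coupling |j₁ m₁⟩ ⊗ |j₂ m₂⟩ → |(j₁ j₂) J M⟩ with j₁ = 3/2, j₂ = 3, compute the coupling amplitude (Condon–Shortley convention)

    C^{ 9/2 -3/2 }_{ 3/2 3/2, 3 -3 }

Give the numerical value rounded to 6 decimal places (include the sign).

+0.109109

triangle: 0!·3!·6!/10! = 4320/3628800
(j±m)!: 3!·0!·0!·6!·3!·6! = 18662400
prefactor² = (2J+1)·Δ·N² = 1555200/7
  k=0: +1/(0!·0!·0!·0!·3!·6!) = 1/4320
Σ = 1/4320  ⇒  CG² = 1555200/7·1/4320² = 1/84
CG = +√(1/84) = +0.109109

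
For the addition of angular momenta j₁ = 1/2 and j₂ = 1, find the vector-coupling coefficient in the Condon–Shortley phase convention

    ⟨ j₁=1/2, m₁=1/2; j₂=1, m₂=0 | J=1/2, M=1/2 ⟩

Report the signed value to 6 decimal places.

j₁+j₂−J=1  J+j₁−j₂=0  J−j₁+j₂=1  j₁+j₂+J+1=3
(j₁±m₁, j₂±m₂, J±M) = (1,0,1,1,1,0)
P² = 1/3
sum k=0..0:
  [0] +1/1 = 1
S = 1
C² = P²·S² = 1/3 ; C = +0.577350

+0.577350  (= +√(1/3))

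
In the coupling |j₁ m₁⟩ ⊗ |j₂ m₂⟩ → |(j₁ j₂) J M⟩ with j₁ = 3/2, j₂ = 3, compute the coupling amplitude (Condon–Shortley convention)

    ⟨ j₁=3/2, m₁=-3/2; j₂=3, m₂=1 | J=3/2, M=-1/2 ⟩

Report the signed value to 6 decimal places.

-0.338062

j₁+j₂−J=3  J+j₁−j₂=0  J−j₁+j₂=3  j₁+j₂+J+1=7
(j₁±m₁, j₂±m₂, J±M) = (0,3,4,2,1,2)
P² = 576/35
sum k=3..3:
  [3] −1/12 = -1/12
S = -1/12
C² = P²·S² = 4/35 ; C = -0.338062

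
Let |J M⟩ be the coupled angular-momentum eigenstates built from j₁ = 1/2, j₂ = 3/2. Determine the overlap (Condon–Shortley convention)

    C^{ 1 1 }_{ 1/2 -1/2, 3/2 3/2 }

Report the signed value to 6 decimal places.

triangle: 1!×0!×2!/4! = 2/24
(j±m)!: 0!×1!×3!×0!×2!×0! = 12
prefactor² = (2J+1)×Δ×N² = 3
  k=1: −1/(1!×0!×0!×2!×0!×0!) = -1/2
Σ = -1/2  ⇒  CG² = 3×(-1/2)² = 3/4
CG = −√(3/4) = -0.866025

-0.866025  (= −√(3/4))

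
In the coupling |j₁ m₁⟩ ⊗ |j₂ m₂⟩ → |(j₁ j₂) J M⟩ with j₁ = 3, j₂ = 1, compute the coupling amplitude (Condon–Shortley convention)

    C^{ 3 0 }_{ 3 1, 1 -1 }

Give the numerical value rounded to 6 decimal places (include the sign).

+√(1/2) = +0.707107

j₁+j₂−J=1  J+j₁−j₂=5  J−j₁+j₂=1  j₁+j₂+J+1=8
(j₁±m₁, j₂±m₂, J±M) = (4,2,0,2,3,3)
P² = 72
sum k=0..0:
  [0] +1/12 = 1/12
S = 1/12
C² = P²·S² = 1/2 ; C = +0.707107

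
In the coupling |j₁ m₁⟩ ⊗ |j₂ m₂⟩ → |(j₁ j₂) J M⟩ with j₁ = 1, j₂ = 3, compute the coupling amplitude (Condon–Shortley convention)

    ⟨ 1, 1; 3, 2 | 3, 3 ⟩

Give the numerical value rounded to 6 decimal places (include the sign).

j₁+j₂−J=1  J+j₁−j₂=1  J−j₁+j₂=5  j₁+j₂+J+1=8
(j₁±m₁, j₂±m₂, J±M) = (2,0,5,1,6,0)
P² = 3600
sum k=0..0:
  [0] +1/120 = 1/120
S = 1/120
C² = P²·S² = 1/4 ; C = +0.500000

+0.500000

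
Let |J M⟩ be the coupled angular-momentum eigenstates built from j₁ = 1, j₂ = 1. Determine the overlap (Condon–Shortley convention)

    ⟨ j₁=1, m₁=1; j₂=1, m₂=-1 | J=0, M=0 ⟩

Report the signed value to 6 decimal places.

triangle: 2!·0!·0!/3! = 2/6
(j±m)!: 2!·0!·0!·2!·0!·0! = 4
prefactor² = (2J+1)·Δ·N² = 4/3
  k=0: +1/(0!·2!·0!·0!·0!·0!) = 1/2
Σ = 1/2  ⇒  CG² = 4/3·1/2² = 1/3
CG = +√(1/3) = +0.577350

+√(1/3) = +0.577350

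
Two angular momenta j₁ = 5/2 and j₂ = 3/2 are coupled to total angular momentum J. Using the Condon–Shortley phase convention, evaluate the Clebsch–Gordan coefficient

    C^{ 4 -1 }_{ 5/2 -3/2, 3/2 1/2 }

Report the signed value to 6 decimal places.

+0.517549  (= +√(15/56))

j₁+j₂−J=0  J+j₁−j₂=5  J−j₁+j₂=3  j₁+j₂+J+1=9
(j₁±m₁, j₂±m₂, J±M) = (1,4,2,1,3,5)
P² = 4320/7
sum k=0..0:
  [0] +1/48 = 1/48
S = 1/48
C² = P²·S² = 15/56 ; C = +0.517549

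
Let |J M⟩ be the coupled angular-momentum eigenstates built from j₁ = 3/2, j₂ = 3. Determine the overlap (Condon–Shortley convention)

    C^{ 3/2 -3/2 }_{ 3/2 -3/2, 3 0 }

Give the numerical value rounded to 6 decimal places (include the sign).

-0.169031  (= −√(1/35))

triangle: 3!*0!*3!/7! = 36/5040
(j±m)!: 0!*3!*3!*3!*0!*3! = 1296
prefactor² = (2J+1)*Δ*N² = 1296/35
  k=3: −1/(3!*0!*0!*0!*0!*3!) = -1/36
Σ = -1/36  ⇒  CG² = 1296/35*(-1/36)² = 1/35
CG = −√(1/35) = -0.169031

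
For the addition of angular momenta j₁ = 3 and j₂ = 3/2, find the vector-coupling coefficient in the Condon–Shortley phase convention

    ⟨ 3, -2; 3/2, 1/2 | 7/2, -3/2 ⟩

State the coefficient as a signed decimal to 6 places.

-0.654654

triangle: 1!*5!*2!/9! = 240/362880
(j±m)!: 1!*5!*2!*1!*2!*5! = 57600
prefactor² = (2J+1)*Δ*N² = 6400/21
  k=0: +1/(0!*1!*5!*2!*0!*0!) = 1/240
  k=1: −1/(1!*0!*4!*1!*1!*1!) = -1/24
Σ = -3/80  ⇒  CG² = 6400/21*(-3/80)² = 3/7
CG = −√(3/7) = -0.654654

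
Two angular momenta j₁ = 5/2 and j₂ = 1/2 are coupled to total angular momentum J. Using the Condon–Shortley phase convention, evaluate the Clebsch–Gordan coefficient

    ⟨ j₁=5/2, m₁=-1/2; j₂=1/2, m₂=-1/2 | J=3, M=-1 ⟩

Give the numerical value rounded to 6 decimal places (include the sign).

+0.816497

√[7·0!5!1!/7! · 2!3!0!1!2!4!] = √(96)
  +(−1)^0/∏(0,0,3,0,2,1)! = 1/12  (running 1/12)
⟨..|..⟩ = √(96)·(1/12) = +0.816497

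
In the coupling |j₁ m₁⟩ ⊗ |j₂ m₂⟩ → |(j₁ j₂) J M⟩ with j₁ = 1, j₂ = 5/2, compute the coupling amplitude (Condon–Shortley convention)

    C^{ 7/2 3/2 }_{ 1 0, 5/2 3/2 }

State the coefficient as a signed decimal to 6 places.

√[8·0!2!5!/8! · 1!1!4!1!5!2!] = √(1920/7)
  +(−1)^0/∏(0,0,1,4,1,1)! = 1/24  (running 1/24)
⟨..|..⟩ = √(1920/7)·(1/24) = +0.690066

+0.690066  (= +√(10/21))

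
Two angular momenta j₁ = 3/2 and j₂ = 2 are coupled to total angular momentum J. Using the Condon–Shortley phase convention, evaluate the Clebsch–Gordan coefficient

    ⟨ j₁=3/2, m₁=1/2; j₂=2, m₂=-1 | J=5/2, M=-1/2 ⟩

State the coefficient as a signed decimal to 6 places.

j₁+j₂−J=1  J+j₁−j₂=2  J−j₁+j₂=3  j₁+j₂+J+1=7
(j₁±m₁, j₂±m₂, J±M) = (2,1,1,3,2,3)
P² = 72/35
sum k=0..1:
  [0] +1/2 = 1/2
  [1] −1/12 = -1/12
S = 5/12
C² = P²·S² = 5/14 ; C = +0.597614

+0.597614  (= +√(5/14))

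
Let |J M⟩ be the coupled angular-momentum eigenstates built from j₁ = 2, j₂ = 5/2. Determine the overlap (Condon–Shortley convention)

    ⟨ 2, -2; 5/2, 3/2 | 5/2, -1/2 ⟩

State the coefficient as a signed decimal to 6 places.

+√(27/70) ≈ +0.621059

√[6·2!2!3!/8! · 0!4!4!1!2!3!] = √(864/35)
  +(−1)^2/∏(2,0,2,2,0,1)! = 1/8  (running 1/8)
⟨..|..⟩ = √(864/35)·(1/8) = +0.621059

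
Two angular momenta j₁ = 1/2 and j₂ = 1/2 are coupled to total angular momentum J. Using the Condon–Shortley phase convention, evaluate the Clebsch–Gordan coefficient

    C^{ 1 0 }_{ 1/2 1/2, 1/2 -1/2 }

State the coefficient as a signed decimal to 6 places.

+√(1/2) ≈ +0.707107

√[3·0!1!1!/3! · 1!0!0!1!1!1!] = √(1/2)
  +(−1)^0/∏(0,0,0,0,1,1)! = 1  (running 1)
⟨..|..⟩ = √(1/2)·(1) = +0.707107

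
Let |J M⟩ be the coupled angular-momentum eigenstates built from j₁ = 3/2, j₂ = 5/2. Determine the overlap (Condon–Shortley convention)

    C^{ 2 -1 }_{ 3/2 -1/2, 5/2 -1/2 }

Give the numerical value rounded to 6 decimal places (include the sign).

√[5·2!1!3!/7! · 1!2!2!3!1!3!] = √(12/7)
  +(−1)^1/∏(1,1,1,1,0,2)! = -1/2  (running -1/2)
  +(−1)^2/∏(2,0,0,0,1,3)! = 1/12  (running -5/12)
⟨..|..⟩ = √(12/7)·(-5/12) = -0.545545

−√(25/84) ≈ -0.545545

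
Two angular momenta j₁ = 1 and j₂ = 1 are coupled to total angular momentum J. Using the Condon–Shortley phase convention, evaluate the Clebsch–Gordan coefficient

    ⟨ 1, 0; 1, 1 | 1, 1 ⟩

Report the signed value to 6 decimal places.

j₁+j₂−J=1  J+j₁−j₂=1  J−j₁+j₂=1  j₁+j₂+J+1=4
(j₁±m₁, j₂±m₂, J±M) = (1,1,2,0,2,0)
P² = 1/2
sum k=1..1:
  [1] −1/1 = -1
S = -1
C² = P²·S² = 1/2 ; C = -0.707107

-0.707107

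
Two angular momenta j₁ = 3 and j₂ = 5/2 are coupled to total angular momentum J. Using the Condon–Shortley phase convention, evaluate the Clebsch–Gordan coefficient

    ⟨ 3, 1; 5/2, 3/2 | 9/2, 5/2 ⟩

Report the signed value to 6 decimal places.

triangle: 1!×5!×4!/11! = 2880/39916800
(j±m)!: 4!×2!×4!×1!×7!×2! = 11612160
prefactor² = (2J+1)×Δ×N² = 92160/11
  k=0: +1/(0!×1!×2!×4!×3!×0!) = 1/288
  k=1: −1/(1!×0!×1!×3!×4!×1!) = -1/144
Σ = -1/288  ⇒  CG² = 92160/11×(-1/288)² = 10/99
CG = −√(10/99) = -0.317821

-0.317821  (= −√(10/99))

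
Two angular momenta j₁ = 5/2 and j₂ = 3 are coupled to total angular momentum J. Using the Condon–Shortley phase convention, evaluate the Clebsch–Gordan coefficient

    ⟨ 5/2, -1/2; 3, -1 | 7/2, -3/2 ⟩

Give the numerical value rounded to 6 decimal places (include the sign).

-0.487950  (= −√(5/21))

j₁+j₂−J=2  J+j₁−j₂=3  J−j₁+j₂=4  j₁+j₂+J+1=10
(j₁±m₁, j₂±m₂, J±M) = (2,3,2,4,2,5)
P² = 3072/35
sum k=0..2:
  [0] +1/48 = 1/48
  [1] −1/12 = -1/12
  [2] +1/96 = 1/96
S = -5/96
C² = P²·S² = 5/21 ; C = -0.487950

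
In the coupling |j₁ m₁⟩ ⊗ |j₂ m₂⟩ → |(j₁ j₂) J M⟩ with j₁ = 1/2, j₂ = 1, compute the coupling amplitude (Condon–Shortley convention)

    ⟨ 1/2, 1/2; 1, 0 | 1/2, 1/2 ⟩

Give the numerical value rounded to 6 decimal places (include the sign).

triangle: 1!×0!×1!/3! = 1/6
(j±m)!: 1!×0!×1!×1!×1!×0! = 1
prefactor² = (2J+1)×Δ×N² = 1/3
  k=0: +1/(0!×1!×0!×1!×0!×0!) = 1
Σ = 1  ⇒  CG² = 1/3×1² = 1/3
CG = +√(1/3) = +0.577350

+0.577350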